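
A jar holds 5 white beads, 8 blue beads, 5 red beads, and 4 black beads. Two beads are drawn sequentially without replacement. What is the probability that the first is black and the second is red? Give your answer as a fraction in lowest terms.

10/231

Each draw changes the counts, so multiply the conditional probabilities along the sequence:
P = 4/22 × 5/21 = 20/462 = 10/231.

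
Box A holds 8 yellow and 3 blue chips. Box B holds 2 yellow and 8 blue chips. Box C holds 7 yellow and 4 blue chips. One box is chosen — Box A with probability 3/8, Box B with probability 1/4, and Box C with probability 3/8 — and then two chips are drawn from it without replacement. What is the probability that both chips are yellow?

269/792

From Box A: P(both yellow) = (8/11)(7/10) = 28/55.
From Box B: P(both yellow) = (2/10)(1/9) = 1/45.
From Box C: P(both yellow) = (7/11)(6/10) = 21/55.
Total probability = (3/8)(28/55) + (1/4)(1/45) + (3/8)(21/55) = 269/792.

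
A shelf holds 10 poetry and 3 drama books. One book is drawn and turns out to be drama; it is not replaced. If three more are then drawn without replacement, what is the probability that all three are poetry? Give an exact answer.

6/11

With the first book removed, 10 poetry remain out of 12.
P = 10/12 × 9/11 × 8/10 = 720/1320 = 6/11.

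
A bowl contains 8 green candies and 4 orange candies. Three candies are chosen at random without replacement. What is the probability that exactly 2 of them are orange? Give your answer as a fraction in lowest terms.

One ordering (orange drawn first) has probability 4/12 × 3/11 × 8/10 = 96/1320 = 4/55.
There are C(3,2) = 3 such orderings, each equally likely, so P = 3 × 4/55 = 12/55.

12/55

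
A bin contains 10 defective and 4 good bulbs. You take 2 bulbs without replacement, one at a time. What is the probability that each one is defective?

45/91

P(all defective) = 10/14 × 9/13 = 90/182 = 45/91.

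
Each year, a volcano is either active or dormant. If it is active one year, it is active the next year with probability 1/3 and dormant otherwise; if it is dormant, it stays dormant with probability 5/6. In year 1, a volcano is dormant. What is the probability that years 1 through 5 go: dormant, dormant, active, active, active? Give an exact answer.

Year 1 is given. For each transition, use the conditional probability from the current state:
P(dormant | dormant) = 5/6; P(active | dormant) = 1/6; P(active | active) = 1/3; P(active | active) = 1/3.
P = 5/6 × 1/6 × 1/3 × 1/3 = 5/324.

5/324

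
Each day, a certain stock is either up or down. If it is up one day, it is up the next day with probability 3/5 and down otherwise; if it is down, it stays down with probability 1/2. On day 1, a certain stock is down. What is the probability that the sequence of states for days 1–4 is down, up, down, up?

Day 1 is given. For each transition, use the conditional probability from the current state:
P(up | down) = 1/2; P(down | up) = 2/5; P(up | down) = 1/2.
P = 1/2 × 2/5 × 1/2 = 2/20 = 1/10.

1/10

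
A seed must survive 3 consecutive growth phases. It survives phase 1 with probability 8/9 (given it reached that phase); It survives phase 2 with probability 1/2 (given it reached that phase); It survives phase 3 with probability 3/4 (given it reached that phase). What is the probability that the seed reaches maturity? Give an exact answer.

1/3

The events are sequential, so multiply the conditional probabilities:
P = 8/9 × 1/2 × 3/4 = 24/72 = 1/3.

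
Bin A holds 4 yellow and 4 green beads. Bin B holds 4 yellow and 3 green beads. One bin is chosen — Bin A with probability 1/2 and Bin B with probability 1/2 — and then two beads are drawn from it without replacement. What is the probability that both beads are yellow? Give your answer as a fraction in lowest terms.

1/4

From Bin A: P(both yellow) = (4/8)(3/7) = 3/14.
From Bin B: P(both yellow) = (4/7)(3/6) = 2/7.
Total probability = (1/2)(3/14) + (1/2)(2/7) = 1/4.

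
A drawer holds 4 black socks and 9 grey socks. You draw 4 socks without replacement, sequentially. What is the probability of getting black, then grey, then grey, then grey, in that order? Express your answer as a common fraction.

Chain rule:
P = 4/13 × 9/12 × 8/11 × 7/10 = 2016/17160 = 84/715.

84/715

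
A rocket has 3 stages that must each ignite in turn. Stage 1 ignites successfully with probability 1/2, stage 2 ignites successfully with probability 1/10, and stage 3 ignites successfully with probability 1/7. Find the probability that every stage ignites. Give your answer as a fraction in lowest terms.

1/140

The events are sequential, so multiply the conditional probabilities:
P = 1/2 × 1/10 × 1/7 = 1/140.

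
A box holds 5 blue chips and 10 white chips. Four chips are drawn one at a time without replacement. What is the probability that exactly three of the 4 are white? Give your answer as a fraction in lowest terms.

40/91

One ordering (white drawn first) has probability 10/15 × 9/14 × 8/13 × 5/12 = 3600/32760 = 10/91.
There are C(4,3) = 4 such orderings, each equally likely, so P = 4 × 10/91 = 40/91.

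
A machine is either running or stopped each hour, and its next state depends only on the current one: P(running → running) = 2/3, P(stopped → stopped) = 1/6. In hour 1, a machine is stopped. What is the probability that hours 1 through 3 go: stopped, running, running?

Hour 1 is given. For each transition, use the conditional probability from the current state:
P(running | stopped) = 5/6; P(running | running) = 2/3.
P = 5/6 × 2/3 = 10/18 = 5/9.

5/9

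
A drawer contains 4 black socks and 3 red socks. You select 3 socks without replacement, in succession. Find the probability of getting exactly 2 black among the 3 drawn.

18/35

One ordering (black drawn first) has probability 4/7 × 3/6 × 3/5 = 36/210 = 6/35.
There are C(3,2) = 3 such orderings, each equally likely, so P = 3 × 6/35 = 18/35.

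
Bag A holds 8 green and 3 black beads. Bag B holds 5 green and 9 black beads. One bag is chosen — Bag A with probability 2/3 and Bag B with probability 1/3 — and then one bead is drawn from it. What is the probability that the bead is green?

From Bag A: P(green) = 8/11.
From Bag B: P(green) = 5/14.
Total probability = (2/3)(8/11) + (1/3)(5/14) = 93/154.

93/154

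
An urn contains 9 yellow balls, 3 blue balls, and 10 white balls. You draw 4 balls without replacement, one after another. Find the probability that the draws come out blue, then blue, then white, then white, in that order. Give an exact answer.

9/2926

Each draw changes the counts, so multiply the conditional probabilities along the sequence:
P = 3/22 × 2/21 × 10/20 × 9/19 = 540/175560 = 9/2926.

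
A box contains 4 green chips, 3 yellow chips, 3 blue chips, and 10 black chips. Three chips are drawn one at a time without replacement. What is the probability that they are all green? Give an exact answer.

P = 4/20 × 3/19 × 2/18 = 24/6840 = 1/285.

1/285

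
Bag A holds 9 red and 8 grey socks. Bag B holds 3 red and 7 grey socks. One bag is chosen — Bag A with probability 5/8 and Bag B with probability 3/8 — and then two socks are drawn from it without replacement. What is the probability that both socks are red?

From Bag A: P(both red) = (9/17)(8/16) = 9/34.
From Bag B: P(both red) = (3/10)(2/9) = 1/15.
Total probability = (5/8)(9/34) + (3/8)(1/15) = 259/1360.

259/1360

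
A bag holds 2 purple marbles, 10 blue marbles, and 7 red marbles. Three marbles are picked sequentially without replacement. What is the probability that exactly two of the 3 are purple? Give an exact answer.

1/57

One ordering (purple drawn first) has probability 2/19 × 1/18 × 17/17 = 34/5814 = 1/171.
There are C(3,2) = 3 such orderings, each equally likely, so P = 3 × 1/171 = 1/57.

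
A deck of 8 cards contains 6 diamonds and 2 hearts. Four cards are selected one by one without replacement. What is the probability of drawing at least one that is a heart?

P(no hearts) = 6/8 × 5/7 × 4/6 × 3/5 = 360/1680 = 3/14.
P(at least one) = 1 − 3/14 = 11/14.

11/14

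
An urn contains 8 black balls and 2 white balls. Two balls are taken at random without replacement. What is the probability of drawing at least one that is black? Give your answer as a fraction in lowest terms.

P(no black) = 2/10 × 1/9 = 2/90 = 1/45.
P(at least one) = 1 − 1/45 = 44/45.

44/45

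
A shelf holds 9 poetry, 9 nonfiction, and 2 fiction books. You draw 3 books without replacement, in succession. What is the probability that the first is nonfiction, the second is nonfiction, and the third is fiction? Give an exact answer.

Each draw changes the counts, so multiply the conditional probabilities along the sequence:
P = 9/20 × 8/19 × 2/18 = 144/6840 = 2/95.

2/95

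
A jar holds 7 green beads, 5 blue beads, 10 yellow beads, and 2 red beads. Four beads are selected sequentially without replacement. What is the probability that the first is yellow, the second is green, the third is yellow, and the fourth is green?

15/1012

Multiply the probability of each draw given the previous ones:
P = 10/24 × 7/23 × 9/22 × 6/21 = 3780/255024 = 15/1012.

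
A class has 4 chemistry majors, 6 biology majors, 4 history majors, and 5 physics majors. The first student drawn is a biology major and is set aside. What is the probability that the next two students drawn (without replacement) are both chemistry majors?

2/51

With the first student removed, 4 chemistry majors remain out of 18.
P = 4/18 × 3/17 = 12/306 = 2/51.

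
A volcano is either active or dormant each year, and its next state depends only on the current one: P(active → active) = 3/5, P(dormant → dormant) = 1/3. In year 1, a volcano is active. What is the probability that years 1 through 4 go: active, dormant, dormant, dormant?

Year 1 is given. For each transition, use the conditional probability from the current state:
P(dormant | active) = 2/5; P(dormant | dormant) = 1/3; P(dormant | dormant) = 1/3.
P = 2/5 × 1/3 × 1/3 = 2/45.

2/45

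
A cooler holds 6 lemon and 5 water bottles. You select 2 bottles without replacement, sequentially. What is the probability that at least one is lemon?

9/11

P(no lemon) = 5/11 × 4/10 = 20/110 = 2/11.
P(at least one) = 1 − 2/11 = 9/11.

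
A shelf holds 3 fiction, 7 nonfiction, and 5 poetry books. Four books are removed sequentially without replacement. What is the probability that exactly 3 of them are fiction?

4/455

One ordering (fiction drawn first) has probability 3/15 × 2/14 × 1/13 × 12/12 = 72/32760 = 1/455.
There are C(4,3) = 4 such orderings, each equally likely, so P = 4 × 1/455 = 4/455.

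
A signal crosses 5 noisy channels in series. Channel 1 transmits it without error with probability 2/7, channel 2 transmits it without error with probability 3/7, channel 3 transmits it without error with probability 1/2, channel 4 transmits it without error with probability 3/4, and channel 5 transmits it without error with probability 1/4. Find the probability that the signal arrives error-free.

9/784

Each stage is reached only if all earlier stages succeed, so
P = 2/7 × 3/7 × 1/2 × 3/4 × 1/4 = 18/1568 = 9/784.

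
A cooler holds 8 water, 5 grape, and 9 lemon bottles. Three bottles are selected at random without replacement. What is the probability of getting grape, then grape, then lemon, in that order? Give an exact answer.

3/154

Each draw changes the counts, so multiply the conditional probabilities along the sequence:
P = 5/22 × 4/21 × 9/20 = 180/9240 = 3/154.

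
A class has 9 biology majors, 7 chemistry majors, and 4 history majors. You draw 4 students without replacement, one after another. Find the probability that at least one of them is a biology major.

P(no biology majors) = 11/20 × 10/19 × 9/18 × 8/17 = 7920/116280 = 22/323.
P(at least one) = 1 − 22/323 = 301/323.

301/323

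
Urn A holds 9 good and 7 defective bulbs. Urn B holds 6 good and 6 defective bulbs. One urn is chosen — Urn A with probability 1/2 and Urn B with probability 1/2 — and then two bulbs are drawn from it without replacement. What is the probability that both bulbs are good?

29/110

From Urn A: P(both good) = (9/16)(8/15) = 3/10.
From Urn B: P(both good) = (6/12)(5/11) = 5/22.
Total probability = (1/2)(3/10) + (1/2)(5/22) = 29/110.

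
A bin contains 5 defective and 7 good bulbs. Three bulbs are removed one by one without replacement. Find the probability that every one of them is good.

P(all good) = 7/12 × 6/11 × 5/10 = 210/1320 = 7/44.

7/44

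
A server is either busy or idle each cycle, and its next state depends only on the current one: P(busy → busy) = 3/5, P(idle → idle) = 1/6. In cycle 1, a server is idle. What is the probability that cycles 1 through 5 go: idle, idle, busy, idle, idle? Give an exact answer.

1/108

Cycle 1 is given. For each transition, use the conditional probability from the current state:
P(idle | idle) = 1/6; P(busy | idle) = 5/6; P(idle | busy) = 2/5; P(idle | idle) = 1/6.
P = 1/6 × 5/6 × 2/5 × 1/6 = 10/1080 = 1/108.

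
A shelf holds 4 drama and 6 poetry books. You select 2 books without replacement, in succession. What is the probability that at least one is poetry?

13/15

P(no poetry) = 4/10 × 3/9 = 12/90 = 2/15.
P(at least one) = 1 − 2/15 = 13/15.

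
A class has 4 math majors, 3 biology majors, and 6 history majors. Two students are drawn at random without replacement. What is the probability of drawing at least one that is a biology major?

P(no biology majors) = 10/13 × 9/12 = 90/156 = 15/26.
P(at least one) = 1 − 15/26 = 11/26.

11/26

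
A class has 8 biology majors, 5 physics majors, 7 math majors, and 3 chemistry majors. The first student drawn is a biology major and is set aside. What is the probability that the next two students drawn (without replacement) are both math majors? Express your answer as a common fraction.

After the first draw, 7 of the remaining 22 students are math majors.
P = 7/22 × 6/21 = 42/462 = 1/11.

1/11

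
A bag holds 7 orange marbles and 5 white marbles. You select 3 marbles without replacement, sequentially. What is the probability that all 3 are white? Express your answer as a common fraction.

1/22

P(every draw is white) = 5/12 × 4/11 × 3/10 = 60/1320 = 1/22.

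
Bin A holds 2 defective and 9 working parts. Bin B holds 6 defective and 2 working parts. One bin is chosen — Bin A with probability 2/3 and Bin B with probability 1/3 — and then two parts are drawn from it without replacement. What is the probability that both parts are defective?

881/4620

From Bin A: P(both defective) = (2/11)(1/10) = 1/55.
From Bin B: P(both defective) = (6/8)(5/7) = 15/28.
Total probability = (2/3)(1/55) + (1/3)(15/28) = 881/4620.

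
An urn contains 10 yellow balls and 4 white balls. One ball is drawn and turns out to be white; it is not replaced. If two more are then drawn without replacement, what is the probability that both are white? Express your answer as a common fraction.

After the first draw, 3 of the remaining 13 balls are white.
P = 3/13 × 2/12 = 6/156 = 1/26.

1/26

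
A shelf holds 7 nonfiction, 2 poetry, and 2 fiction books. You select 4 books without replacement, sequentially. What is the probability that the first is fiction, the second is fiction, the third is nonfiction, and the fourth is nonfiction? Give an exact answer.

7/660

Multiply the probability of each draw given the previous ones:
P = 2/11 × 1/10 × 7/9 × 6/8 = 84/7920 = 7/660.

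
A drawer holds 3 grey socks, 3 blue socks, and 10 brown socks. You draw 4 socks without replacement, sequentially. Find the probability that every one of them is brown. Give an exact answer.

3/26

P(every draw is brown) = 10/16 × 9/15 × 8/14 × 7/13 = 5040/43680 = 3/26.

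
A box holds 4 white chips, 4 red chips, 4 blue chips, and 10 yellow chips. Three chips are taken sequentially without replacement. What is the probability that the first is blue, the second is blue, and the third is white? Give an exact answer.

Multiply the probability of each draw given the previous ones:
P = 4/22 × 3/21 × 4/20 = 48/9240 = 2/385.

2/385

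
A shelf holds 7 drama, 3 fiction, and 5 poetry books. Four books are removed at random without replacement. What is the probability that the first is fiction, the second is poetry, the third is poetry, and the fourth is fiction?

Chain rule:
P = 3/15 × 5/14 × 4/13 × 2/12 = 120/32760 = 1/273.

1/273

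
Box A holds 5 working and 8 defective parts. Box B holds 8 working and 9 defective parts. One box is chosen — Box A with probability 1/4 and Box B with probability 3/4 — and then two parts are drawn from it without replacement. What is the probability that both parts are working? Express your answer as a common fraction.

989/5304

From Box A: P(both working) = (5/13)(4/12) = 5/39.
From Box B: P(both working) = (8/17)(7/16) = 7/34.
Total probability = (1/4)(5/39) + (3/4)(7/34) = 989/5304.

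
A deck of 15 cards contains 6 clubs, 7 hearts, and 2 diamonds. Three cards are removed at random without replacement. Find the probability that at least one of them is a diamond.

P(no diamonds) = 13/15 × 12/14 × 11/13 = 1716/2730 = 22/35.
P(at least one) = 1 − 22/35 = 13/35.

13/35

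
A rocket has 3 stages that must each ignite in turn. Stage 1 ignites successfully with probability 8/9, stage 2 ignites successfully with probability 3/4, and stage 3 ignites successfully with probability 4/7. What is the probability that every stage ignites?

Multiplying along the chain,
P = 8/9 × 3/4 × 4/7 = 96/252 = 8/21.

8/21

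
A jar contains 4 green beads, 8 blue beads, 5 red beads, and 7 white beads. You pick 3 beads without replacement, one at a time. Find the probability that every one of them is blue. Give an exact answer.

P(every draw is blue) = 8/24 × 7/23 × 6/22 = 336/12144 = 7/253.

7/253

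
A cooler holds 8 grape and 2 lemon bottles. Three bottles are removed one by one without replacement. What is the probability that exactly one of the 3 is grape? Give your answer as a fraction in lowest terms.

One ordering (grape drawn first) has probability 8/10 × 2/9 × 1/8 = 16/720 = 1/45.
There are C(3,1) = 3 such orderings, each equally likely, so P = 3 × 1/45 = 1/15.

1/15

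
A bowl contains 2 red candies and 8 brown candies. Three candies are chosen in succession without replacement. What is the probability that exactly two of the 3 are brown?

7/15

One ordering (brown drawn first) has probability 8/10 × 7/9 × 2/8 = 112/720 = 7/45.
There are C(3,2) = 3 such orderings, each equally likely, so P = 3 × 7/45 = 7/15.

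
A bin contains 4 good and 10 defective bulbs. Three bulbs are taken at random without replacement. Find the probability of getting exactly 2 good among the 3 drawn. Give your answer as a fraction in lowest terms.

One ordering (good drawn first) has probability 4/14 × 3/13 × 10/12 = 120/2184 = 5/91.
There are C(3,2) = 3 such orderings, each equally likely, so P = 3 × 5/91 = 15/91.

15/91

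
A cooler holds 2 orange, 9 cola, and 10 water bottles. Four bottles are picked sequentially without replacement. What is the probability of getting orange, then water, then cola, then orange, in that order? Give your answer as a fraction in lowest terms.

1/798

Multiply the probability of each draw given the previous ones:
P = 2/21 × 10/20 × 9/19 × 1/18 = 180/143640 = 1/798.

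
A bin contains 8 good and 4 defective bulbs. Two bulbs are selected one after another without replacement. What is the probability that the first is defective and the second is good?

8/33

Multiply the probability of each draw given the previous ones:
P = 4/12 × 8/11 = 32/132 = 8/33.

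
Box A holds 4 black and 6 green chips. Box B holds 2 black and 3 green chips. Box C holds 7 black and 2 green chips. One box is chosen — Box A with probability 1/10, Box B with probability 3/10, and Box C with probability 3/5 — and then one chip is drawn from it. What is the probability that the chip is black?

47/75

From Box A: P(black) = 4/10.
From Box B: P(black) = 2/5.
From Box C: P(black) = 7/9.
Total probability = (1/10)(4/10) + (3/10)(2/5) + (3/5)(7/9) = 47/75.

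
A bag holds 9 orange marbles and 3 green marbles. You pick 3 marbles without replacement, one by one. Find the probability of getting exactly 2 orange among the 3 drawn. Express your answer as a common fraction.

27/55

One ordering (orange drawn first) has probability 9/12 × 8/11 × 3/10 = 216/1320 = 9/55.
There are C(3,2) = 3 such orderings, each equally likely, so P = 3 × 9/55 = 27/55.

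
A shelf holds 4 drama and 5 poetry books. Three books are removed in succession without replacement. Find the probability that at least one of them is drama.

P(no drama) = 5/9 × 4/8 × 3/7 = 60/504 = 5/42.
P(at least one) = 1 − 5/42 = 37/42.

37/42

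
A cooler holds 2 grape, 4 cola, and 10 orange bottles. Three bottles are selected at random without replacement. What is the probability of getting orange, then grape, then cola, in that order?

Chain rule:
P = 10/16 × 2/15 × 4/14 = 80/3360 = 1/42.

1/42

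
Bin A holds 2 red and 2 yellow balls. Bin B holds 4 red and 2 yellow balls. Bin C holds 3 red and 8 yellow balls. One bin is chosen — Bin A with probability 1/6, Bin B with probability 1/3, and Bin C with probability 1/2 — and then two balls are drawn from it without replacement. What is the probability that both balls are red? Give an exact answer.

373/1980

From Bin A: P(both red) = (2/4)(1/3) = 1/6.
From Bin B: P(both red) = (4/6)(3/5) = 2/5.
From Bin C: P(both red) = (3/11)(2/10) = 3/55.
Total probability = (1/6)(1/6) + (1/3)(2/5) + (1/2)(3/55) = 373/1980.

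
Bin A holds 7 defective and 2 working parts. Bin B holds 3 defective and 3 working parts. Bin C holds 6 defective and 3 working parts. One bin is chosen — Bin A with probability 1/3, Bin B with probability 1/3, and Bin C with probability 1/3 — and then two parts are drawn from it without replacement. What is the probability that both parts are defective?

2/5

From Bin A: P(both defective) = (7/9)(6/8) = 7/12.
From Bin B: P(both defective) = (3/6)(2/5) = 1/5.
From Bin C: P(both defective) = (6/9)(5/8) = 5/12.
Total probability = (1/3)(7/12) + (1/3)(1/5) + (1/3)(5/12) = 2/5.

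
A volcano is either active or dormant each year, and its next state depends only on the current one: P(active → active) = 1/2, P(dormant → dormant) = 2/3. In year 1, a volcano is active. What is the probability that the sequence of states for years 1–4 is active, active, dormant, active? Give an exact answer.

1/12

Year 1 is given. For each transition, use the conditional probability from the current state:
P(active | active) = 1/2; P(dormant | active) = 1/2; P(active | dormant) = 1/3.
P = 1/2 × 1/2 × 1/3 = 1/12.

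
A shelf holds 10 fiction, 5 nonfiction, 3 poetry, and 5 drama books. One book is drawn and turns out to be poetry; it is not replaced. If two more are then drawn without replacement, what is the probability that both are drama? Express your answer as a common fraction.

With the first book removed, 5 drama remain out of 22.
P = 5/22 × 4/21 = 20/462 = 10/231.

10/231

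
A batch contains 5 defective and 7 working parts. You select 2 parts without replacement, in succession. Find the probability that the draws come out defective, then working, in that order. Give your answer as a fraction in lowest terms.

35/132

Multiply the probability of each draw given the previous ones:
P = 5/12 × 7/11 = 35/132.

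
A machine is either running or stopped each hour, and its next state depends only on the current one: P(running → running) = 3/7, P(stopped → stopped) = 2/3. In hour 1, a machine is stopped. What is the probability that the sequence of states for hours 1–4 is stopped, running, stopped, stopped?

Hour 1 is given. For each transition, use the conditional probability from the current state:
P(running | stopped) = 1/3; P(stopped | running) = 4/7; P(stopped | stopped) = 2/3.
P = 1/3 × 4/7 × 2/3 = 8/63.

8/63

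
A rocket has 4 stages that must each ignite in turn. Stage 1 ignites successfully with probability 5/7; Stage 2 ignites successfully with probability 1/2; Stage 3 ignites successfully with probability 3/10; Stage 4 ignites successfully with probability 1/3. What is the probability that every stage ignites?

1/28

Each stage is reached only if all earlier stages succeed, so
P = 5/7 × 1/2 × 3/10 × 1/3 = 15/420 = 1/28.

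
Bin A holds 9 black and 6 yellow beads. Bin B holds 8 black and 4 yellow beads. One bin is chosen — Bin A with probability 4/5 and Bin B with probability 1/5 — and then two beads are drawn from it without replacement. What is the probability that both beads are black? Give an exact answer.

2074/5775

From Bin A: P(both black) = (9/15)(8/14) = 12/35.
From Bin B: P(both black) = (8/12)(7/11) = 14/33.
Total probability = (4/5)(12/35) + (1/5)(14/33) = 2074/5775.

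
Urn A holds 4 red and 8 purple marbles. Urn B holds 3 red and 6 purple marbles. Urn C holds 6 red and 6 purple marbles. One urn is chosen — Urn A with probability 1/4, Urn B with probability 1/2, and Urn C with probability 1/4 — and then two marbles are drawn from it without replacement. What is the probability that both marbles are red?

4/33

From Urn A: P(both red) = (4/12)(3/11) = 1/11.
From Urn B: P(both red) = (3/9)(2/8) = 1/12.
From Urn C: P(both red) = (6/12)(5/11) = 5/22.
Total probability = (1/4)(1/11) + (1/2)(1/12) + (1/4)(5/22) = 4/33.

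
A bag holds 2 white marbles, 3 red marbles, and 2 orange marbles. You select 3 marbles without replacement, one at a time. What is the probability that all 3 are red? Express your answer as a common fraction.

P(all red) = 3/7 × 2/6 × 1/5 = 6/210 = 1/35.

1/35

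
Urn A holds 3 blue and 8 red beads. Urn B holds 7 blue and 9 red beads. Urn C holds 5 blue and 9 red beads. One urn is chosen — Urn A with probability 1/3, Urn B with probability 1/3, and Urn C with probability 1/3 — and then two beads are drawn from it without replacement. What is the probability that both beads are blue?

From Urn A: P(both blue) = (3/11)(2/10) = 3/55.
From Urn B: P(both blue) = (7/16)(6/15) = 7/40.
From Urn C: P(both blue) = (5/14)(4/13) = 10/91.
Total probability = (1/3)(3/55) + (1/3)(7/40) + (1/3)(10/91) = 13591/120120.

13591/120120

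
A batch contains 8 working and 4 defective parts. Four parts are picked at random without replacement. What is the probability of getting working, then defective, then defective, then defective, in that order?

8/495

Chain rule:
P = 8/12 × 4/11 × 3/10 × 2/9 = 192/11880 = 8/495.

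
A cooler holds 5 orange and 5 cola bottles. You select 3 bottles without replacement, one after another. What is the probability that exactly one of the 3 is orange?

5/12

One ordering (orange drawn first) has probability 5/10 × 5/9 × 4/8 = 100/720 = 5/36.
There are C(3,1) = 3 such orderings, each equally likely, so P = 3 × 5/36 = 5/12.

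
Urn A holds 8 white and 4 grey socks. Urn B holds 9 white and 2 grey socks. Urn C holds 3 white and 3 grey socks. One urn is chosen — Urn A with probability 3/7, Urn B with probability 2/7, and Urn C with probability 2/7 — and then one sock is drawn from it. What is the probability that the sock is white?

51/77

From Urn A: P(white) = 8/12.
From Urn B: P(white) = 9/11.
From Urn C: P(white) = 3/6.
Total probability = (3/7)(8/12) + (2/7)(9/11) + (2/7)(3/6) = 51/77.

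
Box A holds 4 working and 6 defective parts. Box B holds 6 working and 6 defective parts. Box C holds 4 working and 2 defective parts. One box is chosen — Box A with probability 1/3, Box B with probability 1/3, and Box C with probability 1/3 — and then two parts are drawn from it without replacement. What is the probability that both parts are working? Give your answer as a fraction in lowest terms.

251/990

From Box A: P(both working) = (4/10)(3/9) = 2/15.
From Box B: P(both working) = (6/12)(5/11) = 5/22.
From Box C: P(both working) = (4/6)(3/5) = 2/5.
Total probability = (1/3)(2/15) + (1/3)(5/22) + (1/3)(2/5) = 251/990.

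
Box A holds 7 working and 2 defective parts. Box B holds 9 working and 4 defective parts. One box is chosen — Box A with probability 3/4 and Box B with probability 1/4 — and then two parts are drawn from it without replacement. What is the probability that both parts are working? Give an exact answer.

From Box A: P(both working) = (7/9)(6/8) = 7/12.
From Box B: P(both working) = (9/13)(8/12) = 6/13.
Total probability = (3/4)(7/12) + (1/4)(6/13) = 115/208.

115/208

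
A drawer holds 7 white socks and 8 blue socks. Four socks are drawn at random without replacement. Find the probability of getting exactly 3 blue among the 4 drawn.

One ordering (blue drawn first) has probability 8/15 × 7/14 × 6/13 × 7/12 = 2352/32760 = 14/195.
There are C(4,3) = 4 such orderings, each equally likely, so P = 4 × 14/195 = 56/195.

56/195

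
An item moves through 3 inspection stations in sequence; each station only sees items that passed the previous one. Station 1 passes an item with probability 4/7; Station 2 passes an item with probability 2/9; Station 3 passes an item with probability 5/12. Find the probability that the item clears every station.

10/189

Multiplying along the chain,
P = 4/7 × 2/9 × 5/12 = 40/756 = 10/189.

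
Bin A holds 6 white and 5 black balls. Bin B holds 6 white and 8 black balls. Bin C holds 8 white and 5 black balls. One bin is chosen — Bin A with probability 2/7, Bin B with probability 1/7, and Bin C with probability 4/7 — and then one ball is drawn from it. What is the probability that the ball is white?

3985/7007

From Bin A: P(white) = 6/11.
From Bin B: P(white) = 6/14.
From Bin C: P(white) = 8/13.
Total probability = (2/7)(6/11) + (1/7)(6/14) + (4/7)(8/13) = 3985/7007.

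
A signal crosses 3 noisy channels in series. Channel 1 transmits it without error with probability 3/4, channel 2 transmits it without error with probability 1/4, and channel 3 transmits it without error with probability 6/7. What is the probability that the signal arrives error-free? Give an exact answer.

9/56

The events are sequential, so multiply the conditional probabilities:
P = 3/4 × 1/4 × 6/7 = 18/112 = 9/56.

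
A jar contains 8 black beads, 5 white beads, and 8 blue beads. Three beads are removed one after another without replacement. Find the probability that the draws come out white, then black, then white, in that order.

Chain rule:
P = 5/21 × 8/20 × 4/19 = 160/7980 = 8/399.

8/399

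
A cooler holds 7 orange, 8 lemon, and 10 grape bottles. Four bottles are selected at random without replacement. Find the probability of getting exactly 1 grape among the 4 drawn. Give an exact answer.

One ordering (grape drawn first) has probability 10/25 × 15/24 × 14/23 × 13/22 = 27300/303600 = 91/1012.
There are C(4,1) = 4 such orderings, each equally likely, so P = 4 × 91/1012 = 91/253.

91/253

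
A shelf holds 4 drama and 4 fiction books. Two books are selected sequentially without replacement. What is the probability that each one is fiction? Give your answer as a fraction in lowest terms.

P = 4/8 × 3/7 = 12/56 = 3/14.

3/14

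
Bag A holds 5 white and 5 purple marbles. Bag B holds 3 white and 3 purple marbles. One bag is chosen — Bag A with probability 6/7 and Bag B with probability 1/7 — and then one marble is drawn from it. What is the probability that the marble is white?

1/2

From Bag A: P(white) = 5/10.
From Bag B: P(white) = 3/6.
Total probability = (6/7)(5/10) + (1/7)(3/6) = 1/2.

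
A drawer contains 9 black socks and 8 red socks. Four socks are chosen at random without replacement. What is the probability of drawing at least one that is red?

P(no red) = 9/17 × 8/16 × 7/15 × 6/14 = 3024/57120 = 9/170.
P(at least one) = 1 − 9/170 = 161/170.

161/170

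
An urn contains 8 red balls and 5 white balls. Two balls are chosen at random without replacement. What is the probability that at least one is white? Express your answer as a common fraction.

P(no white) = 8/13 × 7/12 = 56/156 = 14/39.
P(at least one) = 1 − 14/39 = 25/39.

25/39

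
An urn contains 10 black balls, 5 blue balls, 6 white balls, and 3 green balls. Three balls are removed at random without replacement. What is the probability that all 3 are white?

5/506

P(every draw is white) = 6/24 × 5/23 × 4/22 = 120/12144 = 5/506.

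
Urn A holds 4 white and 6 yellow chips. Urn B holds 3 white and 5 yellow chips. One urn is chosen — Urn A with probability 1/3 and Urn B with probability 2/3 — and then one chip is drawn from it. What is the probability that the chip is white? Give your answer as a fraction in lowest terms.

23/60

From Urn A: P(white) = 4/10.
From Urn B: P(white) = 3/8.
Total probability = (1/3)(4/10) + (2/3)(3/8) = 23/60.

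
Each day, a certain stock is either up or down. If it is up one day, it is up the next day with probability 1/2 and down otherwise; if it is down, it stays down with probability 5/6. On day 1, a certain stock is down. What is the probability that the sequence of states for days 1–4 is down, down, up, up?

Day 1 is given. For each transition, use the conditional probability from the current state:
P(down | down) = 5/6; P(up | down) = 1/6; P(up | up) = 1/2.
P = 5/6 × 1/6 × 1/2 = 5/72.

5/72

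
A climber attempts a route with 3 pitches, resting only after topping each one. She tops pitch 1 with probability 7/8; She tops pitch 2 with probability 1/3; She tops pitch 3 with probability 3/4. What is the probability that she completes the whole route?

Multiplying along the chain,
P = 7/8 × 1/3 × 3/4 = 21/96 = 7/32.

7/32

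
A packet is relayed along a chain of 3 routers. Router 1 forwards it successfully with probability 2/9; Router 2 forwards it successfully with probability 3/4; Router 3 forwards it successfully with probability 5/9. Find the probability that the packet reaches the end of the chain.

The events are sequential, so multiply the conditional probabilities:
P = 2/9 × 3/4 × 5/9 = 30/324 = 5/54.

5/54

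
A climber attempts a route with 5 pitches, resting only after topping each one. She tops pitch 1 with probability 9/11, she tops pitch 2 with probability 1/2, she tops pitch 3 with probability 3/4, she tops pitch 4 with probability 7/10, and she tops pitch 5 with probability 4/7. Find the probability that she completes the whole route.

27/220

Multiplying along the chain,
P = 9/11 × 1/2 × 3/4 × 7/10 × 4/7 = 756/6160 = 27/220.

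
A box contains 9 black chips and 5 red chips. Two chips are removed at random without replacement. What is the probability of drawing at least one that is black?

P(no black) = 5/14 × 4/13 = 20/182 = 10/91.
P(at least one) = 1 − 10/91 = 81/91.

81/91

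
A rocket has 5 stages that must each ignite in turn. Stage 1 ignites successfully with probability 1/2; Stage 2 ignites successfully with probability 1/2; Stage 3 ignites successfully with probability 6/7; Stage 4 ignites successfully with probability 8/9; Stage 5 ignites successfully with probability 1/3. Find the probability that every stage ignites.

4/63

Each stage is reached only if all earlier stages succeed, so
P = 1/2 × 1/2 × 6/7 × 8/9 × 1/3 = 48/756 = 4/63.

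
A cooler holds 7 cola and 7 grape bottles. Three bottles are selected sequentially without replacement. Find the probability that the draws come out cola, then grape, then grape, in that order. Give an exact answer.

7/52

Each draw changes the counts, so multiply the conditional probabilities along the sequence:
P = 7/14 × 7/13 × 6/12 = 294/2184 = 7/52.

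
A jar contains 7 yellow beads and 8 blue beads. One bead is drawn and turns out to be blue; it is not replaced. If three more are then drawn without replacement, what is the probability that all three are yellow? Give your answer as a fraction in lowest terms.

With the first bead removed, 7 yellow remain out of 14.
P = 7/14 × 6/13 × 5/12 = 210/2184 = 5/52.

5/52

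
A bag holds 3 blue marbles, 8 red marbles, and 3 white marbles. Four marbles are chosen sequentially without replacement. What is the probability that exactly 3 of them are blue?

One ordering (blue drawn first) has probability 3/14 × 2/13 × 1/12 × 11/11 = 66/24024 = 1/364.
There are C(4,3) = 4 such orderings, each equally likely, so P = 4 × 1/364 = 1/91.

1/91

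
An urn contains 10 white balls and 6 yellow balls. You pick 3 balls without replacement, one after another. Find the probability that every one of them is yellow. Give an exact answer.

1/28

P = 6/16 × 5/15 × 4/14 = 120/3360 = 1/28.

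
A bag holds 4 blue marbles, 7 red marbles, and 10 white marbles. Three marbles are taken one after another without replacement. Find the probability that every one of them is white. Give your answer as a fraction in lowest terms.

12/133

P = 10/21 × 9/20 × 8/19 = 720/7980 = 12/133.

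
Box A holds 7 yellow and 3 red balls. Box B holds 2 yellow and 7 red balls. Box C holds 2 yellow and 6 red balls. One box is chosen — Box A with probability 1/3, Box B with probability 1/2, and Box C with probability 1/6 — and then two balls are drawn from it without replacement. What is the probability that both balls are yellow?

221/1260

From Box A: P(both yellow) = (7/10)(6/9) = 7/15.
From Box B: P(both yellow) = (2/9)(1/8) = 1/36.
From Box C: P(both yellow) = (2/8)(1/7) = 1/28.
Total probability = (1/3)(7/15) + (1/2)(1/36) + (1/6)(1/28) = 221/1260.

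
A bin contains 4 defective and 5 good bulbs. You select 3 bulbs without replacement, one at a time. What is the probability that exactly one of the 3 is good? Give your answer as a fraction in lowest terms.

5/14

One ordering (good drawn first) has probability 5/9 × 4/8 × 3/7 = 60/504 = 5/42.
There are C(3,1) = 3 such orderings, each equally likely, so P = 3 × 5/42 = 5/14.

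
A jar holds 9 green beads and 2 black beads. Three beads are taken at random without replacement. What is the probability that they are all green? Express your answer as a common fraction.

28/55

P(every draw is green) = 9/11 × 8/10 × 7/9 = 504/990 = 28/55.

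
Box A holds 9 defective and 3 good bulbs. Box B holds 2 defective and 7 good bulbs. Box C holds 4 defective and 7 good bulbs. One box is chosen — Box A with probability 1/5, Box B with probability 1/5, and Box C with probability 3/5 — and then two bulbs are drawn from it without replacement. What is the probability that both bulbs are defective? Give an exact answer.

1783/9900

From Box A: P(both defective) = (9/12)(8/11) = 6/11.
From Box B: P(both defective) = (2/9)(1/8) = 1/36.
From Box C: P(both defective) = (4/11)(3/10) = 6/55.
Total probability = (1/5)(6/11) + (1/5)(1/36) + (3/5)(6/55) = 1783/9900.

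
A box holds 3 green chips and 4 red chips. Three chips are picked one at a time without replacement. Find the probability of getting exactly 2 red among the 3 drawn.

One ordering (red drawn first) has probability 4/7 × 3/6 × 3/5 = 36/210 = 6/35.
There are C(3,2) = 3 such orderings, each equally likely, so P = 3 × 6/35 = 18/35.

18/35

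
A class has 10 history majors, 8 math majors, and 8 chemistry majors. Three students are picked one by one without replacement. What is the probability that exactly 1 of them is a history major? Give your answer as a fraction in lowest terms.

One ordering (a history major drawn first) has probability 10/26 × 16/25 × 15/24 = 2400/15600 = 2/13.
There are C(3,1) = 3 such orderings, each equally likely, so P = 3 × 2/13 = 6/13.

6/13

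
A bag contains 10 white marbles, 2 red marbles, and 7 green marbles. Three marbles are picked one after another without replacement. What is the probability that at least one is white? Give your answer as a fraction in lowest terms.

295/323

P(no white) = 9/19 × 8/18 × 7/17 = 504/5814 = 28/323.
P(at least one) = 1 − 28/323 = 295/323.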